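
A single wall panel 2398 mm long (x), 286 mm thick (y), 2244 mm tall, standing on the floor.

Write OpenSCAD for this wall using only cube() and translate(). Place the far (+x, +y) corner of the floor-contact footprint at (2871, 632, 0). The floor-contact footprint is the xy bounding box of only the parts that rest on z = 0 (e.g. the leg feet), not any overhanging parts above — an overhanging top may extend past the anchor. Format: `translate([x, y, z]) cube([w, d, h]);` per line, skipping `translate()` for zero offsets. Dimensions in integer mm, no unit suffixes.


translate([473, 346, 0]) cube([2398, 286, 2244]);


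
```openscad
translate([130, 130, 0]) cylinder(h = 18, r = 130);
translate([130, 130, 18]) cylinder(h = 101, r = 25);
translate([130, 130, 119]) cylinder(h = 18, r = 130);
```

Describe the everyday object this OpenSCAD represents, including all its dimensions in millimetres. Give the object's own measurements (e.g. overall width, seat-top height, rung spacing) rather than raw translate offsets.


A spool: two coaxial disc flanges of radius 130 mm and thickness 18 mm, joined by a core cylinder of radius 25 mm and height 101 mm. The lower flange rests on z = 0 and the three cylinders share a vertical axis.


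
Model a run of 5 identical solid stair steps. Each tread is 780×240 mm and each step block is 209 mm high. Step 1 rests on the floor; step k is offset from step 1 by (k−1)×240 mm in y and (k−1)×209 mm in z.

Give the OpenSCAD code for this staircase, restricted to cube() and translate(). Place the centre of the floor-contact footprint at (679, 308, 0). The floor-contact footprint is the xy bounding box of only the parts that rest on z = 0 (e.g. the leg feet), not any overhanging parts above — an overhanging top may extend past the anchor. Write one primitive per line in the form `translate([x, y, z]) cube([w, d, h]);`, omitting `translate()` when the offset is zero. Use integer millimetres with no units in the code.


translate([289, 188, 0]) cube([780, 240, 209]);
translate([289, 428, 209]) cube([780, 240, 209]);
translate([289, 668, 418]) cube([780, 240, 209]);
translate([289, 908, 627]) cube([780, 240, 209]);
translate([289, 1148, 836]) cube([780, 240, 209]);


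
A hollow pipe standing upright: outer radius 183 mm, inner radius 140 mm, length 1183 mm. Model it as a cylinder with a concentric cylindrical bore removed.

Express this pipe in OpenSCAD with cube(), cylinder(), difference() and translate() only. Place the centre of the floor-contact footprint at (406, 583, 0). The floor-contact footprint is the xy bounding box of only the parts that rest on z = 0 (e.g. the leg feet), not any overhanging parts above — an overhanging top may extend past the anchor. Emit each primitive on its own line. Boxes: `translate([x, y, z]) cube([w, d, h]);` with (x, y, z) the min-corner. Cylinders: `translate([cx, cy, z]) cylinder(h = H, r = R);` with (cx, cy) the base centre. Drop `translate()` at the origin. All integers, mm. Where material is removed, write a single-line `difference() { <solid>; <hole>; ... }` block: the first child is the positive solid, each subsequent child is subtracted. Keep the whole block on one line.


difference() { translate([406, 583, 0]) cylinder(h = 1183, r = 183); translate([406, 583, 0]) cylinder(h = 1183, r = 140); }


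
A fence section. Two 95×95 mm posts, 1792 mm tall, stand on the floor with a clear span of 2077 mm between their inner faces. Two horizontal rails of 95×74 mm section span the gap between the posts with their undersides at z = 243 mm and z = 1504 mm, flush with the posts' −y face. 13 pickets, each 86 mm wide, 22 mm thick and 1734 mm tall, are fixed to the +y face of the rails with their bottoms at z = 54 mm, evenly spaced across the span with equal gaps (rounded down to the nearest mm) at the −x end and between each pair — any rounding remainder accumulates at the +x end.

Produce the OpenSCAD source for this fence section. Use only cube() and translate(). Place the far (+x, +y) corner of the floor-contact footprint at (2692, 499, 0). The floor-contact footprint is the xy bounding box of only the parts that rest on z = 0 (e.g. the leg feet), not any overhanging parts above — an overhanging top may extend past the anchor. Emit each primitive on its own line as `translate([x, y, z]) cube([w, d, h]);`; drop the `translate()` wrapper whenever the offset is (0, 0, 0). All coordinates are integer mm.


translate([425, 404, 0]) cube([95, 95, 1792]);
translate([2597, 404, 0]) cube([95, 95, 1792]);
translate([520, 404, 243]) cube([2077, 95, 74]);
translate([520, 404, 1504]) cube([2077, 95, 74]);
translate([588, 499, 54]) cube([86, 22, 1734]);
translate([742, 499, 54]) cube([86, 22, 1734]);
translate([896, 499, 54]) cube([86, 22, 1734]);
translate([1050, 499, 54]) cube([86, 22, 1734]);
translate([1204, 499, 54]) cube([86, 22, 1734]);
translate([1358, 499, 54]) cube([86, 22, 1734]);
translate([1512, 499, 54]) cube([86, 22, 1734]);
translate([1666, 499, 54]) cube([86, 22, 1734]);
translate([1820, 499, 54]) cube([86, 22, 1734]);
translate([1974, 499, 54]) cube([86, 22, 1734]);
translate([2128, 499, 54]) cube([86, 22, 1734]);
translate([2282, 499, 54]) cube([86, 22, 1734]);
translate([2436, 499, 54]) cube([86, 22, 1734]);


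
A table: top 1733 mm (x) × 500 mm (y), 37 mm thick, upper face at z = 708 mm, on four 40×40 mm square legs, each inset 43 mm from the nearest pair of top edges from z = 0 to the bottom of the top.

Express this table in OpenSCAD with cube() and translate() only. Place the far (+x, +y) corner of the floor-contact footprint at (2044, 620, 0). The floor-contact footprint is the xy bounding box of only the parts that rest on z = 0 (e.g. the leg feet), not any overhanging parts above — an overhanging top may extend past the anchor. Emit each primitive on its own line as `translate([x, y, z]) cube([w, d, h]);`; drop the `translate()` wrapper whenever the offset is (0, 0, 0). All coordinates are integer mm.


translate([354, 163, 671]) cube([1733, 500, 37]);
translate([397, 206, 0]) cube([40, 40, 671]);
translate([2004, 206, 0]) cube([40, 40, 671]);
translate([397, 580, 0]) cube([40, 40, 671]);
translate([2004, 580, 0]) cube([40, 40, 671]);


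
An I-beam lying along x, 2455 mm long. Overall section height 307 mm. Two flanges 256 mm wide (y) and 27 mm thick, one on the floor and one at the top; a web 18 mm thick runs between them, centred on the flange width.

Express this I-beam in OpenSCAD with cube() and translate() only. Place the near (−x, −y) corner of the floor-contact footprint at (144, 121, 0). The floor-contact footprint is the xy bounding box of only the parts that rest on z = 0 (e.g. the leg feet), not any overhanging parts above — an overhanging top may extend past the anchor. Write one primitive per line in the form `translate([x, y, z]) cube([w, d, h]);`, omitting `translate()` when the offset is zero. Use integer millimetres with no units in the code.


translate([144, 121, 0]) cube([2455, 256, 27]);
translate([144, 240, 27]) cube([2455, 18, 253]);
translate([144, 121, 280]) cube([2455, 256, 27]);


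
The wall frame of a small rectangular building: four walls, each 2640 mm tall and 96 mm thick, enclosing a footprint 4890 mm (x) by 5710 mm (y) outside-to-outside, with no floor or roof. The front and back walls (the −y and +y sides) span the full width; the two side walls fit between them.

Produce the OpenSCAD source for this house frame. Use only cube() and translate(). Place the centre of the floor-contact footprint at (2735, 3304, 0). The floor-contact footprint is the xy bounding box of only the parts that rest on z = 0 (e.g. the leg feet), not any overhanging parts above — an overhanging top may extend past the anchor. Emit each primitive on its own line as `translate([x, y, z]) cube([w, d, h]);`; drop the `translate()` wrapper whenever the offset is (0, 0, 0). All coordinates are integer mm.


translate([290, 449, 0]) cube([4890, 96, 2640]);
translate([290, 6063, 0]) cube([4890, 96, 2640]);
translate([290, 545, 0]) cube([96, 5518, 2640]);
translate([5084, 545, 0]) cube([96, 5518, 2640]);


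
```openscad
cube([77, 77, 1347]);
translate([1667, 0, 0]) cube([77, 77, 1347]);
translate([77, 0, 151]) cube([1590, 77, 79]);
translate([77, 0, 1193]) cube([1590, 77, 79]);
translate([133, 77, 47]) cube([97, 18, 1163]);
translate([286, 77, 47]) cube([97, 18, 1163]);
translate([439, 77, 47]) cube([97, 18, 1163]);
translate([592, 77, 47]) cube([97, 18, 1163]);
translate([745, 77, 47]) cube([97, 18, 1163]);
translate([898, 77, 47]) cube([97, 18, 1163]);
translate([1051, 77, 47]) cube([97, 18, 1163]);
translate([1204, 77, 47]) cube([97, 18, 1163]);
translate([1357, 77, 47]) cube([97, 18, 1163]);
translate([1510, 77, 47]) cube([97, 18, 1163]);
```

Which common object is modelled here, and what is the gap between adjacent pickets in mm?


A fence section. The picket gap is 56 mm.

Two posts, two rails, 10 pickets — a fence section. Span 1590 mm holds 10 pickets of 97 mm with 11 equal gaps: ⌊(1590 − 10·97) / 11⌋ = 56 mm.


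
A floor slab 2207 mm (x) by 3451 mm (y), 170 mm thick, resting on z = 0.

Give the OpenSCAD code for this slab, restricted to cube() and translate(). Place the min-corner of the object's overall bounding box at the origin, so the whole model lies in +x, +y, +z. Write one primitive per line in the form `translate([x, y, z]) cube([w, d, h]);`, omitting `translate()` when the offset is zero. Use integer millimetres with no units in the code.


cube([2207, 3451, 170]);


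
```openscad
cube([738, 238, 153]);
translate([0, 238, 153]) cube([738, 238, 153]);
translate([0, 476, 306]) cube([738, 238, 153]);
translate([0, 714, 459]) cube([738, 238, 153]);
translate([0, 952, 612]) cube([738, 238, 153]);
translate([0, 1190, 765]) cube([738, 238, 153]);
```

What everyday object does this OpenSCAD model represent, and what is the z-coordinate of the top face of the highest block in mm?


A staircase. The total rise is 918 mm.

6 identical blocks, each offset up and back from the previous — a staircase. Each step is 153 mm tall and there are 6 of them, so the total rise is 6 × 153 = 918 mm.


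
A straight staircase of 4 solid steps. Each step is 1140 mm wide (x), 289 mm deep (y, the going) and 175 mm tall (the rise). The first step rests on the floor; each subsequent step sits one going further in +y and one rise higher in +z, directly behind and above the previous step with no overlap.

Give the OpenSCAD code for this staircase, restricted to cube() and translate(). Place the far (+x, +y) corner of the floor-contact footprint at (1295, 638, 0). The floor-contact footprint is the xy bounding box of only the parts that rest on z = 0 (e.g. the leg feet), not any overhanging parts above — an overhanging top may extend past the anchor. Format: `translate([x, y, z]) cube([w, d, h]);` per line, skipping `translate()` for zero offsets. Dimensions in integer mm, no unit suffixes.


translate([155, 349, 0]) cube([1140, 289, 175]);
translate([155, 638, 175]) cube([1140, 289, 175]);
translate([155, 927, 350]) cube([1140, 289, 175]);
translate([155, 1216, 525]) cube([1140, 289, 175]);


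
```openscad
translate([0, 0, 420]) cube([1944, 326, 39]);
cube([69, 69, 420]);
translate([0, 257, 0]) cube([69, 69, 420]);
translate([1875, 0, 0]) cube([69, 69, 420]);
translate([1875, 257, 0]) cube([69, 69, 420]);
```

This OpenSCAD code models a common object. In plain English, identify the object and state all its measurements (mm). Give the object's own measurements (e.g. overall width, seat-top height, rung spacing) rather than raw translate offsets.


A long wooden bench with a 1944 mm (x) × 326 mm (y) seat, 39 mm thick, its top surface 459 mm above the floor. Four 69 mm square legs at the seat corners, flush with the edges, run from z = 0 to the seat underside.


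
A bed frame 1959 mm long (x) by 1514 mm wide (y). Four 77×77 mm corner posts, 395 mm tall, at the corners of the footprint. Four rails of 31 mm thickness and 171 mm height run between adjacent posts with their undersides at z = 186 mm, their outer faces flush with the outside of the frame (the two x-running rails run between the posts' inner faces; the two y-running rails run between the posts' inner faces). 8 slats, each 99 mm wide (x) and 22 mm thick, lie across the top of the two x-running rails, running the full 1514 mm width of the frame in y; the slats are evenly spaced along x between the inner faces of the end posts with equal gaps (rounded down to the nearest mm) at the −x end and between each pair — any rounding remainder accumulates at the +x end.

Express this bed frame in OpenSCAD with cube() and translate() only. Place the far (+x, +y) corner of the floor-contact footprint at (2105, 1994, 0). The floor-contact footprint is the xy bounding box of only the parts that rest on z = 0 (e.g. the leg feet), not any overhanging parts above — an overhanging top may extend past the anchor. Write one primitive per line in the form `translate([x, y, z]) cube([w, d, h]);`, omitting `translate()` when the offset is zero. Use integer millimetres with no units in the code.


// slat z = rail_z + rail_h = 186 + 171 = 357
// slat gap = ⌊(1805 − 8·99) / 9⌋ = 112
translate([146, 480, 0]) cube([77, 77, 395]);
translate([146, 1917, 0]) cube([77, 77, 395]);
translate([2028, 480, 0]) cube([77, 77, 395]);
translate([2028, 1917, 0]) cube([77, 77, 395]);
translate([223, 480, 186]) cube([1805, 31, 171]);
translate([223, 1963, 186]) cube([1805, 31, 171]);
translate([146, 557, 186]) cube([31, 1360, 171]);
translate([2074, 557, 186]) cube([31, 1360, 171]);
translate([335, 480, 357]) cube([99, 1514, 22]);
translate([546, 480, 357]) cube([99, 1514, 22]);
translate([757, 480, 357]) cube([99, 1514, 22]);
translate([968, 480, 357]) cube([99, 1514, 22]);
translate([1179, 480, 357]) cube([99, 1514, 22]);
translate([1390, 480, 357]) cube([99, 1514, 22]);
translate([1601, 480, 357]) cube([99, 1514, 22]);
translate([1812, 480, 357]) cube([99, 1514, 22]);


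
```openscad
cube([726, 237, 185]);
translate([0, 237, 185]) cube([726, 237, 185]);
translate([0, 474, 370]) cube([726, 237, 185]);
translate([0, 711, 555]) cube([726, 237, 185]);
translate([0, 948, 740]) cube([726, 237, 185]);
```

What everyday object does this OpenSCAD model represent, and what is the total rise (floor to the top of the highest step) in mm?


A staircase. The total rise is 925 mm.

5 identical blocks, each offset up and back from the previous — a staircase. Each step is 185 mm tall and there are 5 of them, so the total rise is 5 × 185 = 925 mm.


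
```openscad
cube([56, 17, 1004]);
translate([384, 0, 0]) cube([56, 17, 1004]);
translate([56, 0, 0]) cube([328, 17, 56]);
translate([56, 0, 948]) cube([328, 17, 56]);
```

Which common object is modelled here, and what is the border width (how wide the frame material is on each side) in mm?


A picture frame. The border width is 56 mm.

Four thin pieces enclosing a rectangular opening — a picture frame. The two full-height stiles are 1004 mm tall; the top rail sits at z = 948 and is 56 mm tall, so the border above the opening is 1004 − 948 = 56 mm, matching the stile x-width.


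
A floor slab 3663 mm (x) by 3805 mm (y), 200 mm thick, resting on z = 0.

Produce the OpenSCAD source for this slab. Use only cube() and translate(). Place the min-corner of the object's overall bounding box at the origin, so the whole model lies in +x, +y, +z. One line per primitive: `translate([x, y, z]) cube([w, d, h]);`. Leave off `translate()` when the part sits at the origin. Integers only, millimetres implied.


cube([3663, 3805, 200]);


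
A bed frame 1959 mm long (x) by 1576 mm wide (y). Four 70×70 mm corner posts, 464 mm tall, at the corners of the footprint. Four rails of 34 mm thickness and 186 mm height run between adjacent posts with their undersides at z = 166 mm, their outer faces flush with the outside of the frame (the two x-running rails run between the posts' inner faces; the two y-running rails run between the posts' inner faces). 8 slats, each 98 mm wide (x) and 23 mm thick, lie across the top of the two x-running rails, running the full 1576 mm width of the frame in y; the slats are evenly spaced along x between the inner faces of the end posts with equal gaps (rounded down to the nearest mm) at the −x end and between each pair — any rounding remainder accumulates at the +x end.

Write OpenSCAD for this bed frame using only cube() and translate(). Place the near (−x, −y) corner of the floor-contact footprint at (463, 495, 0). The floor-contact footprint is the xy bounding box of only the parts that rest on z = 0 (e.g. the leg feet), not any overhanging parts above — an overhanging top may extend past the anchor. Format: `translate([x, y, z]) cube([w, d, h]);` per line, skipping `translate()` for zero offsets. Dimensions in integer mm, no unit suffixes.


// slat z = rail_z + rail_h = 166 + 186 = 352
// slat gap = ⌊(1819 − 8·98) / 9⌋ = 115
translate([463, 495, 0]) cube([70, 70, 464]);
translate([463, 2001, 0]) cube([70, 70, 464]);
translate([2352, 495, 0]) cube([70, 70, 464]);
translate([2352, 2001, 0]) cube([70, 70, 464]);
translate([533, 495, 166]) cube([1819, 34, 186]);
translate([533, 2037, 166]) cube([1819, 34, 186]);
translate([463, 565, 166]) cube([34, 1436, 186]);
translate([2388, 565, 166]) cube([34, 1436, 186]);
translate([648, 495, 352]) cube([98, 1576, 23]);
translate([861, 495, 352]) cube([98, 1576, 23]);
translate([1074, 495, 352]) cube([98, 1576, 23]);
translate([1287, 495, 352]) cube([98, 1576, 23]);
translate([1500, 495, 352]) cube([98, 1576, 23]);
translate([1713, 495, 352]) cube([98, 1576, 23]);
translate([1926, 495, 352]) cube([98, 1576, 23]);
translate([2139, 495, 352]) cube([98, 1576, 23]);


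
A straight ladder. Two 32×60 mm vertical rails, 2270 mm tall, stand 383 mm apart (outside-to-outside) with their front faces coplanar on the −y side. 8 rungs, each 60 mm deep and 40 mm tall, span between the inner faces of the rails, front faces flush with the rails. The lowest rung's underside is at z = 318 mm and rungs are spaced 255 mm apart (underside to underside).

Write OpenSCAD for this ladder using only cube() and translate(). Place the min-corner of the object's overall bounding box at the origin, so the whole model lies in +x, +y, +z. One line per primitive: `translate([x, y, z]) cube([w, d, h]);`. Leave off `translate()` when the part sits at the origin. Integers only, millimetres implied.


cube([32, 60, 2270]);
translate([351, 0, 0]) cube([32, 60, 2270]);
translate([32, 0, 318]) cube([319, 60, 40]);
translate([32, 0, 573]) cube([319, 60, 40]);
translate([32, 0, 828]) cube([319, 60, 40]);
translate([32, 0, 1083]) cube([319, 60, 40]);
translate([32, 0, 1338]) cube([319, 60, 40]);
translate([32, 0, 1593]) cube([319, 60, 40]);
translate([32, 0, 1848]) cube([319, 60, 40]);
translate([32, 0, 2103]) cube([319, 60, 40]);


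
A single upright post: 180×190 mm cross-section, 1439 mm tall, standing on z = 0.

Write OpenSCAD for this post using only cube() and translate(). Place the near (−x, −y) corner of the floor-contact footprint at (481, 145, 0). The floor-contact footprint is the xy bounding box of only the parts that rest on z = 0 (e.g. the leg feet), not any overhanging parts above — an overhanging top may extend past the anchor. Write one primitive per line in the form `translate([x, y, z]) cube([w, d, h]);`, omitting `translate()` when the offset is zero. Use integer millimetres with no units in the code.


translate([481, 145, 0]) cube([180, 190, 1439]);


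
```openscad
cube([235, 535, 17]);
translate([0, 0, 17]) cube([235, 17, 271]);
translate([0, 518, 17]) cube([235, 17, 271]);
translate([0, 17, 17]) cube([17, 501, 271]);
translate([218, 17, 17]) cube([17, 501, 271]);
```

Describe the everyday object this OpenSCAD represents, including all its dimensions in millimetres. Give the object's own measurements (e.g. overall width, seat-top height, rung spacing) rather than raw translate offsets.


An open-topped rectangular box: outside dimensions 235×535×288 mm, with a uniform wall and base thickness of 17 mm. The base is a full 235×535 slab on the floor; four walls sit on top of the base. The front and back walls (the −y and +y sides) span the full width; the two side walls fit between them.


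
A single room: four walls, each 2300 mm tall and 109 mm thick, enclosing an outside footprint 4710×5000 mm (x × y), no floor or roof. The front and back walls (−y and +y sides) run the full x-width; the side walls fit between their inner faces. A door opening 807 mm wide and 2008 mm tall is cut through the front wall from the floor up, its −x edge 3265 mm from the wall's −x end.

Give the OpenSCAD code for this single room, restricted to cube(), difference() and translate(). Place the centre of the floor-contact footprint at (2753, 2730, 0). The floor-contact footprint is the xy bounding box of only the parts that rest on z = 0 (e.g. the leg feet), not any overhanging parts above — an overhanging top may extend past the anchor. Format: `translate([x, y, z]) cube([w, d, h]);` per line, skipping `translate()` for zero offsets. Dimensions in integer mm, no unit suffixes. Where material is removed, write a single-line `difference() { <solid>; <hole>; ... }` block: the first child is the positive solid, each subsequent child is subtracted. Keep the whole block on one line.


difference() { translate([398, 230, 0]) cube([4710, 109, 2300]); translate([3663, 230, 0]) cube([807, 109, 2008]); }
translate([398, 5121, 0]) cube([4710, 109, 2300]);
translate([398, 339, 0]) cube([109, 4782, 2300]);
translate([4999, 339, 0]) cube([109, 4782, 2300]);


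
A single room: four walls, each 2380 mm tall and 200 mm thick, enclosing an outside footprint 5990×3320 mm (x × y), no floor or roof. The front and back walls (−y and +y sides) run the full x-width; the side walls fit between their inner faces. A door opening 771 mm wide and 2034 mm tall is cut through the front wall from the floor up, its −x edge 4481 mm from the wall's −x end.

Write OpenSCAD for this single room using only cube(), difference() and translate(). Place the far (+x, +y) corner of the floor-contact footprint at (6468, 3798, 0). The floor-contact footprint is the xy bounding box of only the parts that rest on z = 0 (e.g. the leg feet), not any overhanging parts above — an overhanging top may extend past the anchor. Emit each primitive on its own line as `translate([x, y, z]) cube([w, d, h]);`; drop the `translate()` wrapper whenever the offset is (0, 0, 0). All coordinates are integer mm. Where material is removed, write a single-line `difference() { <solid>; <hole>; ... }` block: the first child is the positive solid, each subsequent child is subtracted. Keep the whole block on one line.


difference() { translate([478, 478, 0]) cube([5990, 200, 2380]); translate([4959, 478, 0]) cube([771, 200, 2034]); }
translate([478, 3598, 0]) cube([5990, 200, 2380]);
translate([478, 678, 0]) cube([200, 2920, 2380]);
translate([6268, 678, 0]) cube([200, 2920, 2380]);


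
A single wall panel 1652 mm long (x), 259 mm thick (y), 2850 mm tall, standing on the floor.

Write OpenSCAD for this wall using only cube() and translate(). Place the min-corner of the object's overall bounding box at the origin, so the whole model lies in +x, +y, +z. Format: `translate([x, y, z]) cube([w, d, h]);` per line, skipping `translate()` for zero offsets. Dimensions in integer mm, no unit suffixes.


cube([1652, 259, 2850]);


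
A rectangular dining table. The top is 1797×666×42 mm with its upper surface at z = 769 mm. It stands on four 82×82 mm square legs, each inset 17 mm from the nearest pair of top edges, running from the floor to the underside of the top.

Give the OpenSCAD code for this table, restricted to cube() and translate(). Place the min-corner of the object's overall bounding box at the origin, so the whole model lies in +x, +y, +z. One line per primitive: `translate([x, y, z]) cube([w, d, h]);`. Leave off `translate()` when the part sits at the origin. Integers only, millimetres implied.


translate([0, 0, 727]) cube([1797, 666, 42]);
translate([17, 17, 0]) cube([82, 82, 727]);
translate([1698, 17, 0]) cube([82, 82, 727]);
translate([17, 567, 0]) cube([82, 82, 727]);
translate([1698, 567, 0]) cube([82, 82, 727]);


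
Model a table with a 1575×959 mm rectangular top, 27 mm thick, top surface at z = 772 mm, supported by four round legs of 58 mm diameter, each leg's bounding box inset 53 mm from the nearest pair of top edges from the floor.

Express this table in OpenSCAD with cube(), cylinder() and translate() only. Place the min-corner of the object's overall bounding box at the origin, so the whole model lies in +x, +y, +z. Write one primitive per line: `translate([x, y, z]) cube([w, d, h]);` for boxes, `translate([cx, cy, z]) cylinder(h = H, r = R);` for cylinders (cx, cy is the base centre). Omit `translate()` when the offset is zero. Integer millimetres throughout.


translate([0, 0, 745]) cube([1575, 959, 27]);
translate([82, 82, 0]) cylinder(h = 745, r = 29);
translate([1493, 82, 0]) cylinder(h = 745, r = 29);
translate([82, 877, 0]) cylinder(h = 745, r = 29);
translate([1493, 877, 0]) cylinder(h = 745, r = 29);


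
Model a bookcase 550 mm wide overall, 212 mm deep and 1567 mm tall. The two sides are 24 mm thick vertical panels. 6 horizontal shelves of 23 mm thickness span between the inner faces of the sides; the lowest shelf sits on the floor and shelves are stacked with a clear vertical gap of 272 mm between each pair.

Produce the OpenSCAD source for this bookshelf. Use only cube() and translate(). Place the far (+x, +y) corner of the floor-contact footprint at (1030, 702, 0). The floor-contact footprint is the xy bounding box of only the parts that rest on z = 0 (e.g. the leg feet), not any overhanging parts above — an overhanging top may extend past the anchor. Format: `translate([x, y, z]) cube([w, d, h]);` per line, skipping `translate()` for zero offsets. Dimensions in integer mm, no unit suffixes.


translate([480, 490, 0]) cube([24, 212, 1567]);
translate([1006, 490, 0]) cube([24, 212, 1567]);
translate([504, 490, 0]) cube([502, 212, 23]);
translate([504, 490, 295]) cube([502, 212, 23]);
translate([504, 490, 590]) cube([502, 212, 23]);
translate([504, 490, 885]) cube([502, 212, 23]);
translate([504, 490, 1180]) cube([502, 212, 23]);
translate([504, 490, 1475]) cube([502, 212, 23]);


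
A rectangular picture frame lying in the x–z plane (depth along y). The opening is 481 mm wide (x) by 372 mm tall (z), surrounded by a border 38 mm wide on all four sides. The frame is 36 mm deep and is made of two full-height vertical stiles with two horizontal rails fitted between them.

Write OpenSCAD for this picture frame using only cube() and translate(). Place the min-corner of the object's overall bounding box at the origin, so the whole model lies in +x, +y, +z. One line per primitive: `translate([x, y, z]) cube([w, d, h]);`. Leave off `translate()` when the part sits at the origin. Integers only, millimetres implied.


cube([38, 36, 448]);
translate([519, 0, 0]) cube([38, 36, 448]);
translate([38, 0, 0]) cube([481, 36, 38]);
translate([38, 0, 410]) cube([481, 36, 38]);


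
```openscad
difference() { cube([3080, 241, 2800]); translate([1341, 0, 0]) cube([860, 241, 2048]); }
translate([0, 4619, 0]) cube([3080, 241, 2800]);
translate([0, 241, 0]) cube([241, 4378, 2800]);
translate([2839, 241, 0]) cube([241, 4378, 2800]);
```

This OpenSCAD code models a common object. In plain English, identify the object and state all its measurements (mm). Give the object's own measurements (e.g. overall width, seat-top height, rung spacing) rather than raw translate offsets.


A single room: four walls, each 2800 mm tall and 241 mm thick, enclosing an outside footprint 3080×4860 mm (x × y), no floor or roof. The front and back walls (−y and +y sides) run the full x-width; the side walls fit between their inner faces. A door opening 860 mm wide and 2048 mm tall is cut through the front wall from the floor up, its −x edge 1341 mm from the wall's −x end.


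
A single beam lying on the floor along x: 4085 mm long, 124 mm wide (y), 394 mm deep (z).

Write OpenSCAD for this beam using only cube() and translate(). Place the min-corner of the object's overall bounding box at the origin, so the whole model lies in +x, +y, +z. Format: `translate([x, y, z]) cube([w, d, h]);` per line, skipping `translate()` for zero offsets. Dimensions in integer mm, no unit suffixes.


cube([4085, 124, 394]);


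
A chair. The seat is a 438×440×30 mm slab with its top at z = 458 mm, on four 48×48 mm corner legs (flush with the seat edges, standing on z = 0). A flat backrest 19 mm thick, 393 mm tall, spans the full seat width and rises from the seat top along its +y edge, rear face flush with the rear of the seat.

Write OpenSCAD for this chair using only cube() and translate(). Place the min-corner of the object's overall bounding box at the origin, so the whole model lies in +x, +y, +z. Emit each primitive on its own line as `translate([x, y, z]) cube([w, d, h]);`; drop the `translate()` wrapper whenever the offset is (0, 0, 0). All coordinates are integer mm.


translate([0, 0, 428]) cube([438, 440, 30]);
cube([48, 48, 428]);
translate([390, 0, 0]) cube([48, 48, 428]);
translate([0, 392, 0]) cube([48, 48, 428]);
translate([390, 392, 0]) cube([48, 48, 428]);
translate([0, 421, 458]) cube([438, 19, 393]);


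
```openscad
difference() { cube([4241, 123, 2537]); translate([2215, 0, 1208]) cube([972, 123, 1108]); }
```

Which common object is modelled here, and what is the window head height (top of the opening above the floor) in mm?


A wall with a window opening. The window head height is 2316 mm.

A wall with a rectangular opening subtracted — a window. Sill at z = 1208, opening 1108 mm tall, so the head is at 1208 + 1108 = 2316 mm.


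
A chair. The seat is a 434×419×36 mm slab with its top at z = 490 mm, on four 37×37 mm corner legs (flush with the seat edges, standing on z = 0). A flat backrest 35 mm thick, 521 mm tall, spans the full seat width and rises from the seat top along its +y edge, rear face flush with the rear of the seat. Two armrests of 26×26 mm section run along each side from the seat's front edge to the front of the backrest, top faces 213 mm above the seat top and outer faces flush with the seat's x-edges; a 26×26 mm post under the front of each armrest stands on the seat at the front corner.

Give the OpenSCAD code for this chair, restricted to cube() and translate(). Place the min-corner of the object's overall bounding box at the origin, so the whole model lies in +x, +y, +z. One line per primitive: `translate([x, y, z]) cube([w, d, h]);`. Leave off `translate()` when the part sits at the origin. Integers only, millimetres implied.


translate([0, 0, 454]) cube([434, 419, 36]);
cube([37, 37, 454]);
translate([397, 0, 0]) cube([37, 37, 454]);
translate([0, 382, 0]) cube([37, 37, 454]);
translate([397, 382, 0]) cube([37, 37, 454]);
translate([0, 384, 490]) cube([434, 35, 521]);
translate([0, 0, 677]) cube([26, 384, 26]);
translate([408, 0, 677]) cube([26, 384, 26]);
translate([0, 0, 490]) cube([26, 26, 187]);
translate([408, 0, 490]) cube([26, 26, 187]);


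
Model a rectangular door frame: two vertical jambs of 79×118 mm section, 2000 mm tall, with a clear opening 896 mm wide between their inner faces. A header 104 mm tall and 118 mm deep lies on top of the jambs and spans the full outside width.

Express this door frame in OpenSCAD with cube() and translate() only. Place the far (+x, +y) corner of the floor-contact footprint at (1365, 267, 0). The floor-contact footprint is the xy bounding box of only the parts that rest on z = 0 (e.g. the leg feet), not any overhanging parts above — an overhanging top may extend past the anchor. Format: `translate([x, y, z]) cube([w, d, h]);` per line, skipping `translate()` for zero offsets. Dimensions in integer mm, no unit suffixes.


translate([311, 149, 0]) cube([79, 118, 2000]);
translate([1286, 149, 0]) cube([79, 118, 2000]);
translate([311, 149, 2000]) cube([1054, 118, 104]);


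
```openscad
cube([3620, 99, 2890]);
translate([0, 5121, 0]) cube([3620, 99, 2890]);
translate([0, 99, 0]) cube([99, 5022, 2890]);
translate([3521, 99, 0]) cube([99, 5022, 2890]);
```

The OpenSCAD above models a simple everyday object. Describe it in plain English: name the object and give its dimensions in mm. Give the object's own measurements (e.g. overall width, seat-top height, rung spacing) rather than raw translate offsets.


The wall frame of a small rectangular building: four walls, each 2890 mm tall and 99 mm thick, enclosing a footprint 3620 mm (x) by 5220 mm (y) outside-to-outside, with no floor or roof. The front and back walls (the −y and +y sides) span the full width; the two side walls fit between them.


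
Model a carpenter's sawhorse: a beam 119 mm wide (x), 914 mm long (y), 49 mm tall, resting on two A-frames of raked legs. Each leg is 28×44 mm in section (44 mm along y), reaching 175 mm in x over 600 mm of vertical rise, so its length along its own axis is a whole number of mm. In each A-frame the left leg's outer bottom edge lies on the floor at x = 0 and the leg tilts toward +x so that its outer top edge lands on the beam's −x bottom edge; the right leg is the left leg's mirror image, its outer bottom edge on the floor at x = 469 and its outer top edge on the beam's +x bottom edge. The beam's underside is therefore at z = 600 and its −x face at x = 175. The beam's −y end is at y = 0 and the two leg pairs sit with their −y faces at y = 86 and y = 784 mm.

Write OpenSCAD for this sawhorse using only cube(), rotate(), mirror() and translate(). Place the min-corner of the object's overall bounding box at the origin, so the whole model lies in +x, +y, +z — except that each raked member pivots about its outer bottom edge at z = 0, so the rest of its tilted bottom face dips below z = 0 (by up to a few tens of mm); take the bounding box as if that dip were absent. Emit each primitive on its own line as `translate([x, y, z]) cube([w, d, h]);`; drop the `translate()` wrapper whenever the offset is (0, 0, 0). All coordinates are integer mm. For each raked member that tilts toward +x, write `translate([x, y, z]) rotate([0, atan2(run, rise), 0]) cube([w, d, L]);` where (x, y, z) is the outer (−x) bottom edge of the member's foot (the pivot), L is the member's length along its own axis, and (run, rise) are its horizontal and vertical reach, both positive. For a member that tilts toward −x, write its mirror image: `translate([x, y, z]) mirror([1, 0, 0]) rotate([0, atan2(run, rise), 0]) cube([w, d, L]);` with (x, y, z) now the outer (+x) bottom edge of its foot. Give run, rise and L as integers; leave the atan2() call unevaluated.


translate([175, 0, 600]) cube([119, 914, 49]);
translate([0, 86, 0]) rotate([0, atan2(175, 600), 0]) cube([28, 44, 625]);
translate([469, 86, 0]) mirror([1, 0, 0]) rotate([0, atan2(175, 600), 0]) cube([28, 44, 625]);
translate([0, 784, 0]) rotate([0, atan2(175, 600), 0]) cube([28, 44, 625]);
translate([469, 784, 0]) mirror([1, 0, 0]) rotate([0, atan2(175, 600), 0]) cube([28, 44, 625]);


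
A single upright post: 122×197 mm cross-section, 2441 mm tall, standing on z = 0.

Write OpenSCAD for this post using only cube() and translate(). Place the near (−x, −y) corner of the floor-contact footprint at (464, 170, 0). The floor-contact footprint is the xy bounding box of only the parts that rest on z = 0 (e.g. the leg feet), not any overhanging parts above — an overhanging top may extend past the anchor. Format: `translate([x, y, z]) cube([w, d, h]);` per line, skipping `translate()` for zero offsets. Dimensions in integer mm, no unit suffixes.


translate([464, 170, 0]) cube([122, 197, 2441]);


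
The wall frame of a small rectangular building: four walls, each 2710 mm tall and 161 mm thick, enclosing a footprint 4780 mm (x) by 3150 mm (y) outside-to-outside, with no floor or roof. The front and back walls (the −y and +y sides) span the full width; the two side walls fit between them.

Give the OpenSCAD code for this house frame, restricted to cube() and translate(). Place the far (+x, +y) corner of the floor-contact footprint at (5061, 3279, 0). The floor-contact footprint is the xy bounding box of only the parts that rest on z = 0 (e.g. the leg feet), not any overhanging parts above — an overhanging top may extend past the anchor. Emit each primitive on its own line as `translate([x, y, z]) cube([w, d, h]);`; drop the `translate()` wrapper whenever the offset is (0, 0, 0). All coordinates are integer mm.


translate([281, 129, 0]) cube([4780, 161, 2710]);
translate([281, 3118, 0]) cube([4780, 161, 2710]);
translate([281, 290, 0]) cube([161, 2828, 2710]);
translate([4900, 290, 0]) cube([161, 2828, 2710]);


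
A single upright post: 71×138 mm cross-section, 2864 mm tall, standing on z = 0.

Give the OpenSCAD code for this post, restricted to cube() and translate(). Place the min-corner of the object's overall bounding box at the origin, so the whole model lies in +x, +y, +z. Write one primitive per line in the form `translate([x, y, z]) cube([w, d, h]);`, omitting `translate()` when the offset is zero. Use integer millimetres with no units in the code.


cube([71, 138, 2864]);


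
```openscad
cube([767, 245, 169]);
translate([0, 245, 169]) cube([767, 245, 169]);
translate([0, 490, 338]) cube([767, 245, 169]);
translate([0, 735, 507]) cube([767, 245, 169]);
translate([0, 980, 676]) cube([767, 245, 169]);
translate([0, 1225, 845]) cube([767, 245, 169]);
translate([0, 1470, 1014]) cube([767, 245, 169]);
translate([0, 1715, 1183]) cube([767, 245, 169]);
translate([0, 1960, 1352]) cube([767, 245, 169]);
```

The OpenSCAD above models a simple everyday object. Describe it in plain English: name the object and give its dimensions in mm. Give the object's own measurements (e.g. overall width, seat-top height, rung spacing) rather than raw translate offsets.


A straight staircase of 9 solid steps. Each step is 767 mm wide (x), 245 mm deep (y, the going) and 169 mm tall (the rise). The first step rests on the floor; each subsequent step sits one going further in +y and one rise higher in +z, directly behind and above the previous step with no overlap.


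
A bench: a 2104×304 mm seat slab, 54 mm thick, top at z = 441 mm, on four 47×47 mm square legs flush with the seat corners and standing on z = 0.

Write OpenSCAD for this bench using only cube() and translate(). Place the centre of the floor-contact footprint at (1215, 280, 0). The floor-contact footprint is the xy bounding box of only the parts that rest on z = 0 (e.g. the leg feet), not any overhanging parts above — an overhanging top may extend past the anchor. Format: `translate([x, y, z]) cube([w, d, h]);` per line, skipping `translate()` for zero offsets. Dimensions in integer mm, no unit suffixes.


// leg_h = 441 − 54 = 387
translate([163, 128, 387]) cube([2104, 304, 54]);
translate([163, 128, 0]) cube([47, 47, 387]);
translate([163, 385, 0]) cube([47, 47, 387]);
translate([2220, 128, 0]) cube([47, 47, 387]);
translate([2220, 385, 0]) cube([47, 47, 387]);


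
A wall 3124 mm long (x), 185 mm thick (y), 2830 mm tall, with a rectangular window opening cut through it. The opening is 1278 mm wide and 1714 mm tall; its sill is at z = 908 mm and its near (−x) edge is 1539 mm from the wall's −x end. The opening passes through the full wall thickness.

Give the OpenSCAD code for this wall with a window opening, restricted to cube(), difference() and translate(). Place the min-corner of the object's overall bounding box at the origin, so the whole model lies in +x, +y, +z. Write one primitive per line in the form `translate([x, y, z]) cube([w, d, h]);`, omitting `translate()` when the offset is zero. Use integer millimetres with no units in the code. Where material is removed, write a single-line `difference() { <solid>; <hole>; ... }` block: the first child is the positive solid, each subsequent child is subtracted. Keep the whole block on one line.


difference() { cube([3124, 185, 2830]); translate([1539, 0, 908]) cube([1278, 185, 1714]); }
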